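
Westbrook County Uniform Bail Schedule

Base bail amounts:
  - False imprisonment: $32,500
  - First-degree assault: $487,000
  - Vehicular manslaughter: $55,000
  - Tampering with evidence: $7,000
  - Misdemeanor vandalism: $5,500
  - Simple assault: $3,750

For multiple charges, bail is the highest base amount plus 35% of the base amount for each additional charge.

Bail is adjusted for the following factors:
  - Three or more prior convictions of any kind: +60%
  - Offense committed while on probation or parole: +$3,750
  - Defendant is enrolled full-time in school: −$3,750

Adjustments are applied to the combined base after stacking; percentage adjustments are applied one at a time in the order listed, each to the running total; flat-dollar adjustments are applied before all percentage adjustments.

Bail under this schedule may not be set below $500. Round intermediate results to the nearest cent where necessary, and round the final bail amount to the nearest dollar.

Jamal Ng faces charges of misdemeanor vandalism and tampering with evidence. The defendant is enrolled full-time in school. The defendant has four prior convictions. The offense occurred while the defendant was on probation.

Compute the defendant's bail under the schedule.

$14,280

Base amounts from the schedule: misdemeanor vandalism $5,500; tampering with evidence $7,000.
Stacking rule: highest base plus 35% of each additional charge. Highest is tampering with evidence at $7,000. Additional: $5,500 × 35% = $1,925. Combined base = $7,000 + $1,925 = $8,925.
Offense committed while on probation or parole (+$3,750 flat): $8,925 + $3,750 = $12,675.
Defendant is enrolled full-time in school (−$3,750 flat): $12,675 − $3,750 = $8,925.
Three or more prior convictions of any kind (+60%): $8,925 × 1.6 = $14,280.
$14,280 is at or above the $500 minimum.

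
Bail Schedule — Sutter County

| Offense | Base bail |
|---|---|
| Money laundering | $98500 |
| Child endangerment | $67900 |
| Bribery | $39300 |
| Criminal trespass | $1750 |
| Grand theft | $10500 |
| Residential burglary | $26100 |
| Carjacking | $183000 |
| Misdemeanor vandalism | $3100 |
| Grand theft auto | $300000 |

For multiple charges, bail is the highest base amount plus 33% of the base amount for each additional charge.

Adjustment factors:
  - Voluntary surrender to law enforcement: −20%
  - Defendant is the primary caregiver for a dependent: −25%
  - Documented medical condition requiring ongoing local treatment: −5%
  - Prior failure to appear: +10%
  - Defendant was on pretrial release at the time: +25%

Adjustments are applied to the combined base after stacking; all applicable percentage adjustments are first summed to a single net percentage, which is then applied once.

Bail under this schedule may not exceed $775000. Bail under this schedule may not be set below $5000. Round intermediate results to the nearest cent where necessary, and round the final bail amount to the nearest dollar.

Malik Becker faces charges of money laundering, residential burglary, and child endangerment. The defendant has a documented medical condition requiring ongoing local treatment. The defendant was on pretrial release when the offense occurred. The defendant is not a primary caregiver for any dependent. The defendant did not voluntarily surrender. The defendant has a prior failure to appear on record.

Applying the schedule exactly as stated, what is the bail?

Base amounts from the schedule: money laundering $98500; residential burglary $26100; child endangerment $67900.
Stacking rule: highest base plus 33% of each additional charge. Highest is money laundering at $98500. Additional: $26100 × 33% = $8613; $67900 × 33% = $22407. Combined base = $98500 + $31020 = $129520.
Net percentage adjustment: −5% +10% +25% = +30%. $129520 × 1.3 = $168376.
$168376 is within the $775000 maximum.
$168376 is at or above the $5000 minimum.

$168376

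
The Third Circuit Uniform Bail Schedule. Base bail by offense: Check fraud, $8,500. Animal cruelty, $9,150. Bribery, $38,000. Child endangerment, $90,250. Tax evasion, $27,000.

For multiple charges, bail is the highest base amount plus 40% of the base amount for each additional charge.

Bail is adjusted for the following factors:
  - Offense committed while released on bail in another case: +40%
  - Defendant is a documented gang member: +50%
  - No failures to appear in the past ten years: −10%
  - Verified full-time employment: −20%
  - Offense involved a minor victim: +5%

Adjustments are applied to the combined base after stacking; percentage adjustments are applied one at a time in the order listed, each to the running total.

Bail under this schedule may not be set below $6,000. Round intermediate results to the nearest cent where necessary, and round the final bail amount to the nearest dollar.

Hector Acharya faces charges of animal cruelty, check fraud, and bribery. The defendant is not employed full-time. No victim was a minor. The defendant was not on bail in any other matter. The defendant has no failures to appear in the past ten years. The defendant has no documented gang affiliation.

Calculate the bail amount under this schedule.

Base amounts from the schedule: animal cruelty $9,150; check fraud $8,500; bribery $38,000.
Stacking rule: highest base plus 40% of each additional charge. Highest is bribery at $38,000. Additional: $9,150 × 40% = $3,660; $8,500 × 40% = $3,400. Combined base = $38,000 + $7,060 = $45,060.
No failures to appear in the past ten years (−10%): $45,060 × 0.9 = $40,554.
$40,554 is at or above the $6,000 minimum.

$40,554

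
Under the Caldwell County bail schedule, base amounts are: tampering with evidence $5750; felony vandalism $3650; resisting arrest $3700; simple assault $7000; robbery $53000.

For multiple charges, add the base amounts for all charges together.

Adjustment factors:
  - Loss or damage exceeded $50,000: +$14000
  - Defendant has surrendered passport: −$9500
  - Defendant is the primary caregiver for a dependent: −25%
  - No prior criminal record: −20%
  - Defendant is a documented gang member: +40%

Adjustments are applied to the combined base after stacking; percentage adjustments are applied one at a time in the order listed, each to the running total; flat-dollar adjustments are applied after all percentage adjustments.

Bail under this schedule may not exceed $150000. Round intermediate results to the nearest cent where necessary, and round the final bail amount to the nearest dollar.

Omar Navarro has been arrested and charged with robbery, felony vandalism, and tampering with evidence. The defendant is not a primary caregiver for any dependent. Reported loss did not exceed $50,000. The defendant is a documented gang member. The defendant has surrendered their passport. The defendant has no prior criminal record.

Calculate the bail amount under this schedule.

$60388

Base amounts from the schedule: robbery $53000; felony vandalism $3650; tampering with evidence $5750.
Stacking rule: sum of all bases. $53000 + $3650 + $5750 = $62400.
No prior criminal record (−20%): $62400 × 0.8 = $49920.
Defendant is a documented gang member (+40%): $49920 × 1.4 = $69888.
Defendant has surrendered passport (−$9500 flat): $69888 − $9500 = $60388.
$60388 is within the $150000 maximum.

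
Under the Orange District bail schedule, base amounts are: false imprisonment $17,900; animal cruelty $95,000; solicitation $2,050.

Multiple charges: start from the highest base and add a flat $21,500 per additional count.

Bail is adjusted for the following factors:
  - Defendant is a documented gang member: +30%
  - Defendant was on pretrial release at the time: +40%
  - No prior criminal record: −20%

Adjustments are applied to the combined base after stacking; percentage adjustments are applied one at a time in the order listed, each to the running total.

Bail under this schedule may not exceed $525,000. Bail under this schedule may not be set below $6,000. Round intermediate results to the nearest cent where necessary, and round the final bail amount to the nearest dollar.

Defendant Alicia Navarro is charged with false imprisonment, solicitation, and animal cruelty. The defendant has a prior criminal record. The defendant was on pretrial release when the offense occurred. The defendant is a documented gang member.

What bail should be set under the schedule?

$251,160

Base amounts from the schedule: false imprisonment $17,900; solicitation $2,050; animal cruelty $95,000.
Stacking rule: highest base plus $21,500 per additional charge. Highest is animal cruelty at $95,000; 2 additional charges → +$43,000. Combined base = $138,000.
Defendant is a documented gang member (+30%): $138,000 × 1.3 = $179,400.
Defendant was on pretrial release at the time (+40%): $179,400 × 1.4 = $251,160.
$251,160 is within the $525,000 maximum.
$251,160 is at or above the $6,000 minimum.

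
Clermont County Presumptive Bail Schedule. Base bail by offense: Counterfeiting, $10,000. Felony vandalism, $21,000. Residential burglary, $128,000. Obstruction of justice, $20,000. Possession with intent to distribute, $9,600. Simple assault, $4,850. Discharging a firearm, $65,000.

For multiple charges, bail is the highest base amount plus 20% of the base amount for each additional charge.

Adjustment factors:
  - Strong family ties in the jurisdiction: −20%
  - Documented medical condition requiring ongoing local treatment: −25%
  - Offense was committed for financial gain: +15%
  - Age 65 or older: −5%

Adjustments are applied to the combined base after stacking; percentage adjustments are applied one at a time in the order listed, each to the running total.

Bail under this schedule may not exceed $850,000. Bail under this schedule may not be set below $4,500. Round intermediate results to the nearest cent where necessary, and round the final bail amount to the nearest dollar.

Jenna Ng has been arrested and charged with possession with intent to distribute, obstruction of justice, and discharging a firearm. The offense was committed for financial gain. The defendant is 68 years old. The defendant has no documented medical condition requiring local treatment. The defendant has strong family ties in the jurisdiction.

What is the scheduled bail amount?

$61,984

Base amounts from the schedule: possession with intent to distribute $9,600; obstruction of justice $20,000; discharging a firearm $65,000.
Stacking rule: highest base plus 20% of each additional charge. Highest is discharging a firearm at $65,000. Additional: $9,600 × 20% = $1,920; $20,000 × 20% = $4,000. Combined base = $65,000 + $5,920 = $70,920.
Strong family ties in the jurisdiction (−20%): $70,920 × 0.8 = $56,736.
Offense was committed for financial gain (+15%): $56,736 × 1.15 = $65,246.40.
Age 65 or older (−5%): $65,246.40 × 0.95 = $61,984.08.
$61,984.08 is within the $850,000 maximum.
$61,984.08 is at or above the $4,500 minimum.
Rounded to the nearest dollar: $61,984.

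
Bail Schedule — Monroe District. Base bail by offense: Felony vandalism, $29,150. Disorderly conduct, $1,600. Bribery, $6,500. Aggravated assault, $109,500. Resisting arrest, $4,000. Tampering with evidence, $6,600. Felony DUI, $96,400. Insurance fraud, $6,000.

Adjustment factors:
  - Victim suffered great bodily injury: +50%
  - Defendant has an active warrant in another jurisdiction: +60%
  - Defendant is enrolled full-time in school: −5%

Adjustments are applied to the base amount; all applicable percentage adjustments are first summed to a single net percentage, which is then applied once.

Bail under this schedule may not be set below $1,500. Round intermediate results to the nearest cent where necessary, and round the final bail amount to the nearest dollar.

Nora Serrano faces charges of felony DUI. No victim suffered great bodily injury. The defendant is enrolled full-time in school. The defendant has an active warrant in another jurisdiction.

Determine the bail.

Base amounts from the schedule: felony DUI $96,400.
Single charge. Combined base = $96,400.
Net percentage adjustment: +60% −5% = +55%. $96,400 × 1.55 = $149,420.
$149,420 is at or above the $1,500 minimum.

$149,420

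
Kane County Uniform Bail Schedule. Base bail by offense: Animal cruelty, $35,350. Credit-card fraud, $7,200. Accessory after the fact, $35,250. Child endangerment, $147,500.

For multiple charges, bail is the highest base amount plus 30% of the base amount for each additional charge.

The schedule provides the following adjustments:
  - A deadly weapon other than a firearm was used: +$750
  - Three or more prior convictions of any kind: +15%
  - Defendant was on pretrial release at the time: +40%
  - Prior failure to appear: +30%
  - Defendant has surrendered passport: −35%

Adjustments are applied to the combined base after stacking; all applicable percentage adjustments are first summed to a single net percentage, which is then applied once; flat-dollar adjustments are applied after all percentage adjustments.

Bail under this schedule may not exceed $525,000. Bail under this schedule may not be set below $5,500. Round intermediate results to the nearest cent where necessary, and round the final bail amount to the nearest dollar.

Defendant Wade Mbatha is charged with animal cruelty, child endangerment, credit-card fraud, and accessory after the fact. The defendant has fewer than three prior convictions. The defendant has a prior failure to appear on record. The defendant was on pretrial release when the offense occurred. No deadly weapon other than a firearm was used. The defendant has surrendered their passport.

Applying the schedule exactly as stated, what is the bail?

Base amounts from the schedule: animal cruelty $35,350; child endangerment $147,500; credit-card fraud $7,200; accessory after the fact $35,250.
Stacking rule: highest base plus 30% of each additional charge. Highest is child endangerment at $147,500. Additional: $35,350 × 30% = $10,605; $7,200 × 30% = $2,160; $35,250 × 30% = $10,575. Combined base = $147,500 + $23,340 = $170,840.
Net percentage adjustment: +40% +30% −35% = +35%. $170,840 × 1.35 = $230,634.
$230,634 is within the $525,000 maximum.
$230,634 is at or above the $5,500 minimum.

$230,634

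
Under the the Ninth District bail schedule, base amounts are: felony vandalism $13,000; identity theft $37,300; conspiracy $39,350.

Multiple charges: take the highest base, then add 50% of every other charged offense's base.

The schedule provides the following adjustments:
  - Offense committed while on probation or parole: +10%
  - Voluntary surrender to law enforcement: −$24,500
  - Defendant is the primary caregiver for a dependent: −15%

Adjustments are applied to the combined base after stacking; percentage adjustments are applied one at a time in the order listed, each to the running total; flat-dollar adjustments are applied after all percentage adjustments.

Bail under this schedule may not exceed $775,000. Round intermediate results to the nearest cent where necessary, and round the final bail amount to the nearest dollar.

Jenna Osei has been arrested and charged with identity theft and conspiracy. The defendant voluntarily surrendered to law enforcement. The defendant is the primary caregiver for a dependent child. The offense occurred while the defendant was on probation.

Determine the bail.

$29,730

Base amounts from the schedule: identity theft $37,300; conspiracy $39,350.
Stacking rule: highest base plus 50% of each additional charge. Highest is conspiracy at $39,350. Additional: $37,300 × 50% = $18,650. Combined base = $39,350 + $18,650 = $58,000.
Offense committed while on probation or parole (+10%): $58,000 × 1.1 = $63,800.
Defendant is the primary caregiver for a dependent (−15%): $63,800 × 0.85 = $54,230.
Voluntary surrender to law enforcement (−$24,500 flat): $54,230 − $24,500 = $29,730.
$29,730 is within the $775,000 maximum.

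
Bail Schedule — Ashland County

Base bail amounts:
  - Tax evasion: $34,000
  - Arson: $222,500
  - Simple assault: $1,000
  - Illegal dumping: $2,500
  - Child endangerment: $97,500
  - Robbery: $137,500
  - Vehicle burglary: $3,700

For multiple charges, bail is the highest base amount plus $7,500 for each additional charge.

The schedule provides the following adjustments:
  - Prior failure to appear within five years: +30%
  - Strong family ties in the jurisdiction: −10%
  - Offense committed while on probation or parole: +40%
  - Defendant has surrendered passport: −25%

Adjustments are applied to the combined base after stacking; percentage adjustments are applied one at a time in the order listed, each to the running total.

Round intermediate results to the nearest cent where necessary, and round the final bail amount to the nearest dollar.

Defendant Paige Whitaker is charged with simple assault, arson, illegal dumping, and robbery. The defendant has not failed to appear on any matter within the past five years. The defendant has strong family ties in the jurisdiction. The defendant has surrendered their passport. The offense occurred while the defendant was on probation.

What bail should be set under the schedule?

Base amounts from the schedule: simple assault $1,000; arson $222,500; illegal dumping $2,500; robbery $137,500.
Stacking rule: highest base plus $7,500 per additional charge. Highest is arson at $222,500; 3 additional charges → +$22,500. Combined base = $245,000.
Strong family ties in the jurisdiction (−10%): $245,000 × 0.9 = $220,500.
Offense committed while on probation or parole (+40%): $220,500 × 1.4 = $308,700.
Defendant has surrendered passport (−25%): $308,700 × 0.75 = $231,525.

$231,525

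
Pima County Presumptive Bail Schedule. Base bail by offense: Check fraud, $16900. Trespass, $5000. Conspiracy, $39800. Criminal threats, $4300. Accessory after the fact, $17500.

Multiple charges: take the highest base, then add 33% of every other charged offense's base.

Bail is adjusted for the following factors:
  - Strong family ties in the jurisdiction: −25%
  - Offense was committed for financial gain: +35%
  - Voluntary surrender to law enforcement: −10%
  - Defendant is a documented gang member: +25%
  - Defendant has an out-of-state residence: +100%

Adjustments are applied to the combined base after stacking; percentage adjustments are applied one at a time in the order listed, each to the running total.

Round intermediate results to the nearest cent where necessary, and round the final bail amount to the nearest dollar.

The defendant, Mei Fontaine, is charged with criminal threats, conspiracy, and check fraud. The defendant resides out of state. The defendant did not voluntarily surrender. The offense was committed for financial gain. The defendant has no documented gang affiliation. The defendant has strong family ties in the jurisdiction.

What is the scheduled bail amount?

Base amounts from the schedule: criminal threats $4300; conspiracy $39800; check fraud $16900.
Stacking rule: highest base plus 33% of each additional charge. Highest is conspiracy at $39800. Additional: $4300 × 33% = $1419; $16900 × 33% = $5577. Combined base = $39800 + $6996 = $46796.
Strong family ties in the jurisdiction (−25%): $46796 × 0.75 = $35097.
Offense was committed for financial gain (+35%): $35097 × 1.35 = $47380.95.
Defendant has an out-of-state residence (+100%): $47380.95 × 2 = $94761.90.
Rounded to the nearest dollar: $94762.

$94762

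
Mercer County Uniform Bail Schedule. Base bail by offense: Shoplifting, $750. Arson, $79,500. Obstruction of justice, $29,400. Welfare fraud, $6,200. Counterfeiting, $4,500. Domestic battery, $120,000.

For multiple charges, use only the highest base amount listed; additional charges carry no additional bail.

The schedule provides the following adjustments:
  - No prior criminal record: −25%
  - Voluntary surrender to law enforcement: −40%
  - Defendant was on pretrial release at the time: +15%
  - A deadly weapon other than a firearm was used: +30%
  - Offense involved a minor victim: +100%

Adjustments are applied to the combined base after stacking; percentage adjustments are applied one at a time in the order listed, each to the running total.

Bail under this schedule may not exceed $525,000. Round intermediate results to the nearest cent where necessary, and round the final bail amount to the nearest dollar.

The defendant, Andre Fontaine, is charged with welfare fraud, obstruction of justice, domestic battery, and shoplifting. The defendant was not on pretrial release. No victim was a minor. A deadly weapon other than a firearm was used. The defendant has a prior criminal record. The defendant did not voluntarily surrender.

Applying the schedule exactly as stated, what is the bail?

Base amounts from the schedule: welfare fraud $6,200; obstruction of justice $29,400; domestic battery $120,000; shoplifting $750.
Stacking rule: use the highest base only. Highest is domestic battery at $120,000. Combined base = $120,000.
A deadly weapon other than a firearm was used (+30%): $120,000 × 1.3 = $156,000.
$156,000 is within the $525,000 maximum.

$156,000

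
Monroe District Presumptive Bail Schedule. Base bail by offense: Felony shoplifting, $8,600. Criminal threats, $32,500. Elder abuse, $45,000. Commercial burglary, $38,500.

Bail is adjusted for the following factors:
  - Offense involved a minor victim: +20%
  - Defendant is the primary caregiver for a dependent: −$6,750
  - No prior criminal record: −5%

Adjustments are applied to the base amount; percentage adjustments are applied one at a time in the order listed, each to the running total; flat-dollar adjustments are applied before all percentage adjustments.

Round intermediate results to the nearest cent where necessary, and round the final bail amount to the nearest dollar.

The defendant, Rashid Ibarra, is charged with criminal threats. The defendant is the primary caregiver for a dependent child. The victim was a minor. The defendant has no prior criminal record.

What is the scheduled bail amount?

$29,355

Base amounts from the schedule: criminal threats $32,500.
Single charge. Combined base = $32,500.
Defendant is the primary caregiver for a dependent (−$6,750 flat): $32,500 − $6,750 = $25,750.
Offense involved a minor victim (+20%): $25,750 × 1.2 = $30,900.
No prior criminal record (−5%): $30,900 × 0.95 = $29,355.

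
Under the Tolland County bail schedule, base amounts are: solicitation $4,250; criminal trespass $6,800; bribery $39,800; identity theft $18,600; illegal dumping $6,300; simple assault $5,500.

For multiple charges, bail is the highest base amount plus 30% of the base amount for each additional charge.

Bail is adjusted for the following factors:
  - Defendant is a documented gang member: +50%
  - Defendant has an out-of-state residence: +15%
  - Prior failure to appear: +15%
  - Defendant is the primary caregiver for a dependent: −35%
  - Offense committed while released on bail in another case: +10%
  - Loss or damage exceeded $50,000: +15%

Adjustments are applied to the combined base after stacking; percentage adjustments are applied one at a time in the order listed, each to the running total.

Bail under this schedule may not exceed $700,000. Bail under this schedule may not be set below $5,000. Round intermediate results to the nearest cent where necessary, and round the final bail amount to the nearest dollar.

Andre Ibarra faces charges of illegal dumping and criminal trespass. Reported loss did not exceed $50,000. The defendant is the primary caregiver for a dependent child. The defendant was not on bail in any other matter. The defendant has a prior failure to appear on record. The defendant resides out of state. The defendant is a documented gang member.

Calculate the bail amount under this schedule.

$11,205

Base amounts from the schedule: illegal dumping $6,300; criminal trespass $6,800.
Stacking rule: highest base plus 30% of each additional charge. Highest is criminal trespass at $6,800. Additional: $6,300 × 30% = $1,890. Combined base = $6,800 + $1,890 = $8,690.
Defendant is a documented gang member (+50%): $8,690 × 1.5 = $13,035.
Defendant has an out-of-state residence (+15%): $13,035 × 1.15 = $14,990.25.
Prior failure to appear (+15%): $14,990.25 × 1.15 = $17,238.79.
Defendant is the primary caregiver for a dependent (−35%): $17,238.79 × 0.65 = $11,205.21.
$11,205.21 is within the $700,000 maximum.
$11,205.21 is at or above the $5,000 minimum.
Rounded to the nearest dollar: $11,205.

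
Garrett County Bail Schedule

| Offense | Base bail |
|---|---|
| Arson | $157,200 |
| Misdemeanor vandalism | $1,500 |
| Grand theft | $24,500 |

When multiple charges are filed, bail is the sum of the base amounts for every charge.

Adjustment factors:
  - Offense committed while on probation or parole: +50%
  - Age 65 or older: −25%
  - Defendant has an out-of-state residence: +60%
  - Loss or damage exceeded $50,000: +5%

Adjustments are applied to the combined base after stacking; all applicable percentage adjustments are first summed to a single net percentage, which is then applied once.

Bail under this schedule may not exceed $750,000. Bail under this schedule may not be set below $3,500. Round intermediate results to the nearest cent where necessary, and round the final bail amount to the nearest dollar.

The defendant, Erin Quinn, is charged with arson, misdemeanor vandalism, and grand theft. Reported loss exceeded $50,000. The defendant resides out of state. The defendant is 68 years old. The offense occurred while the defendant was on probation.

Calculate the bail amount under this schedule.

Base amounts from the schedule: arson $157,200; misdemeanor vandalism $1,500; grand theft $24,500.
Stacking rule: sum of all bases. $157,200 + $1,500 + $24,500 = $183,200.
Net percentage adjustment: +50% −25% +60% +5% = +90%. $183,200 × 1.9 = $348,080.
$348,080 is within the $750,000 maximum.
$348,080 is at or above the $3,500 minimum.

$348,080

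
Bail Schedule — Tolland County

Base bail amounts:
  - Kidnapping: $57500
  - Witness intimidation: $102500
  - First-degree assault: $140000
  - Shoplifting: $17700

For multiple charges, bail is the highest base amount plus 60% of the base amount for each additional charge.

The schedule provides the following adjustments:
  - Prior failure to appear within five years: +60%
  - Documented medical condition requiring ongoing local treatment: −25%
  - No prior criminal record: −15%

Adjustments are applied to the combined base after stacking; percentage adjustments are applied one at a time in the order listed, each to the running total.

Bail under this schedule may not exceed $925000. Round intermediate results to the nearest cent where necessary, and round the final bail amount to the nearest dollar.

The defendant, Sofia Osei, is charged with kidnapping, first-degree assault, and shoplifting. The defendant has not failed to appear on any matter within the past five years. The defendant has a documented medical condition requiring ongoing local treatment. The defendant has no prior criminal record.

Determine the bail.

Base amounts from the schedule: kidnapping $57500; first-degree assault $140000; shoplifting $17700.
Stacking rule: highest base plus 60% of each additional charge. Highest is first-degree assault at $140000. Additional: $57500 × 60% = $34500; $17700 × 60% = $10620. Combined base = $140000 + $45120 = $185120.
Documented medical condition requiring ongoing local treatment (−25%): $185120 × 0.75 = $138840.
No prior criminal record (−15%): $138840 × 0.85 = $118014.
$118014 is within the $925000 maximum.

$118014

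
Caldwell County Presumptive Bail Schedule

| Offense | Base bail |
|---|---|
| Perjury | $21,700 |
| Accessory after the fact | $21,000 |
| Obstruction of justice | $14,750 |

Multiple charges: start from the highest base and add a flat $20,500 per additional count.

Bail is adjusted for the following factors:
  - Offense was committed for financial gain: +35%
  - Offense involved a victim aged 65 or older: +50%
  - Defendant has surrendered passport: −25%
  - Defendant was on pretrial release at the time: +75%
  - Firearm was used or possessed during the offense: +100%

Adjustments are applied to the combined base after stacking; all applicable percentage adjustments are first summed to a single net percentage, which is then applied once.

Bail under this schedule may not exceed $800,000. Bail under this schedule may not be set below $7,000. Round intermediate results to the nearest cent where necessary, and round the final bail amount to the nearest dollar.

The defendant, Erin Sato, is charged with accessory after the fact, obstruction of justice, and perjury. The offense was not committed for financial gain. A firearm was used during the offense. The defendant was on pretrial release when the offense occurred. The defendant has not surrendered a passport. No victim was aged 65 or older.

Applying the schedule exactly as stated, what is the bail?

Base amounts from the schedule: accessory after the fact $21,000; obstruction of justice $14,750; perjury $21,700.
Stacking rule: highest base plus $20,500 per additional charge. Highest is perjury at $21,700; 2 additional charges → +$41,000. Combined base = $62,700.
Net percentage adjustment: +75% +100% = +175%. $62,700 × 2.75 = $172,425.
$172,425 is within the $800,000 maximum.
$172,425 is at or above the $7,000 minimum.

$172,425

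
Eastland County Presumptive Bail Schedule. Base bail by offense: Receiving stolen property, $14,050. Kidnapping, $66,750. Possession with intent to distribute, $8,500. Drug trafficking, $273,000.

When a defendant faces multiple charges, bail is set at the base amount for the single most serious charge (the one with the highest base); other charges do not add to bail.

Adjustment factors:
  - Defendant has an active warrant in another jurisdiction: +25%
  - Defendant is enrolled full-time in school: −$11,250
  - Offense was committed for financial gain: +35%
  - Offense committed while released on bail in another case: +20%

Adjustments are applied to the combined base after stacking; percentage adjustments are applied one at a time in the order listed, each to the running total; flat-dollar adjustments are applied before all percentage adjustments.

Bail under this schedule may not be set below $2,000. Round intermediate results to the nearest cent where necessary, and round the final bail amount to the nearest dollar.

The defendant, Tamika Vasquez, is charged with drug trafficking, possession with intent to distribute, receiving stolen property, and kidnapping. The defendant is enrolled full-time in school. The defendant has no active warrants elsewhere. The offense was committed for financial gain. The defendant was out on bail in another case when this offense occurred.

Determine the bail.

$424,035

Base amounts from the schedule: drug trafficking $273,000; possession with intent to distribute $8,500; receiving stolen property $14,050; kidnapping $66,750.
Stacking rule: use the highest base only. Highest is drug trafficking at $273,000. Combined base = $273,000.
Defendant is enrolled full-time in school (−$11,250 flat): $273,000 − $11,250 = $261,750.
Offense was committed for financial gain (+35%): $261,750 × 1.35 = $353,362.50.
Offense committed while released on bail in another case (+20%): $353,362.50 × 1.2 = $424,035.
$424,035 is at or above the $2,000 minimum.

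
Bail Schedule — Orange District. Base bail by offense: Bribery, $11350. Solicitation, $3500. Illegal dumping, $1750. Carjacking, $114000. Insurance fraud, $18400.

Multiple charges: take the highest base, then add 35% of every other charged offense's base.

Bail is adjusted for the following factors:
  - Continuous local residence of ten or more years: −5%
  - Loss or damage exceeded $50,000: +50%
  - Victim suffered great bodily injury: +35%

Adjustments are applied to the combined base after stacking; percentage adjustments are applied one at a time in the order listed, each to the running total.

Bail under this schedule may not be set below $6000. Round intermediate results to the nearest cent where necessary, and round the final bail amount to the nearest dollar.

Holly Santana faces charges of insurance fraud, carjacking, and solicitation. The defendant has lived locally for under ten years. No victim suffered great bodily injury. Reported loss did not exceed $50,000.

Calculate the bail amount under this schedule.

$121665

Base amounts from the schedule: insurance fraud $18400; carjacking $114000; solicitation $3500.
Stacking rule: highest base plus 35% of each additional charge. Highest is carjacking at $114000. Additional: $18400 × 35% = $6440; $3500 × 35% = $1225. Combined base = $114000 + $7665 = $121665.
No adjustment factors apply to this defendant.
$121665 is at or above the $6000 minimum.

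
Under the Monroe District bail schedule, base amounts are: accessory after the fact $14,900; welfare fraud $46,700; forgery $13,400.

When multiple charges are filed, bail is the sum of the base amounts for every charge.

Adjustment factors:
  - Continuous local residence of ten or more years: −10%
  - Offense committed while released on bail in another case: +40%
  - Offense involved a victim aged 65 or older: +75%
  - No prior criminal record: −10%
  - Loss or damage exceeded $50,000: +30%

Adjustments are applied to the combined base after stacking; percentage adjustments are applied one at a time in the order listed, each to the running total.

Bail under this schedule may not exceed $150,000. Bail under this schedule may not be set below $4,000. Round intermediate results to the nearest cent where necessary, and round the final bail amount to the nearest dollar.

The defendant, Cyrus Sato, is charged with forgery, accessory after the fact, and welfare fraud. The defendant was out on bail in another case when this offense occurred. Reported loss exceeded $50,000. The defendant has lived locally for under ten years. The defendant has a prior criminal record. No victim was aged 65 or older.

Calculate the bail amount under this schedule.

$136,500

Base amounts from the schedule: forgery $13,400; accessory after the fact $14,900; welfare fraud $46,700.
Stacking rule: sum of all bases. $13,400 + $14,900 + $46,700 = $75,000.
Offense committed while released on bail in another case (+40%): $75,000 × 1.4 = $105,000.
Loss or damage exceeded $50,000 (+30%): $105,000 × 1.3 = $136,500.
$136,500 is within the $150,000 maximum.
$136,500 is at or above the $4,000 minimum.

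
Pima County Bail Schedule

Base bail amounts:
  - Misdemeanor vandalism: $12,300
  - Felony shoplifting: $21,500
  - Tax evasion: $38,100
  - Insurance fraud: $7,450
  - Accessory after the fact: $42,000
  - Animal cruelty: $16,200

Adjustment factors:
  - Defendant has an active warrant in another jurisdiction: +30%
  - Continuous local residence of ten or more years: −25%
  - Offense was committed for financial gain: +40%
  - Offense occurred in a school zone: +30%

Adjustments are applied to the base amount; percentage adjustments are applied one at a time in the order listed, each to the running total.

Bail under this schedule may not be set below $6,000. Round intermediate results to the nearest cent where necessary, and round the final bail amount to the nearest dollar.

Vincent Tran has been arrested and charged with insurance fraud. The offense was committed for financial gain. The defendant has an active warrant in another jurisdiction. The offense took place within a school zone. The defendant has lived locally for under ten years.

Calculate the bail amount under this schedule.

Base amounts from the schedule: insurance fraud $7,450.
Single charge. Combined base = $7,450.
Defendant has an active warrant in another jurisdiction (+30%): $7,450 × 1.3 = $9,685.
Offense was committed for financial gain (+40%): $9,685 × 1.4 = $13,559.
Offense occurred in a school zone (+30%): $13,559 × 1.3 = $17,626.70.
$17,626.70 is at or above the $6,000 minimum.
Rounded to the nearest dollar: $17,627.

$17,627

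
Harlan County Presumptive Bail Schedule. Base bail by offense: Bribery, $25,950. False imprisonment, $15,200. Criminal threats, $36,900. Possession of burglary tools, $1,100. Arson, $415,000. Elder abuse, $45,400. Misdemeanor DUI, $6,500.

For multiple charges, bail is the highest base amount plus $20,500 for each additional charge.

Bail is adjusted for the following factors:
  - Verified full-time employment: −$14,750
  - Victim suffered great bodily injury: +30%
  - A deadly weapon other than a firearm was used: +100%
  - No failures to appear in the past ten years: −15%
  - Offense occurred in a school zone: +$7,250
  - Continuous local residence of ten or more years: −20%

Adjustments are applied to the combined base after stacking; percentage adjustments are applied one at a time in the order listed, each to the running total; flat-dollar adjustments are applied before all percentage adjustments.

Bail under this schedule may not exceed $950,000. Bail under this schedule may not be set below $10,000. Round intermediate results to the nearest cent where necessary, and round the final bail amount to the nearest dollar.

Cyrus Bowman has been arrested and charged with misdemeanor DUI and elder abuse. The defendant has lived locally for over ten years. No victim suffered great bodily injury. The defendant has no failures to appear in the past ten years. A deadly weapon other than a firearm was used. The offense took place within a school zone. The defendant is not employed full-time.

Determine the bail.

Base amounts from the schedule: misdemeanor DUI $6,500; elder abuse $45,400.
Stacking rule: highest base plus $20,500 per additional charge. Highest is elder abuse at $45,400; 1 additional charge → +$20,500. Combined base = $65,900.
Offense occurred in a school zone (+$7,250 flat): $65,900 + $7,250 = $73,150.
A deadly weapon other than a firearm was used (+100%): $73,150 × 2 = $146,300.
No failures to appear in the past ten years (−15%): $146,300 × 0.85 = $124,355.
Continuous local residence of ten or more years (−20%): $124,355 × 0.8 = $99,484.
$99,484 is within the $950,000 maximum.
$99,484 is at or above the $10,000 minimum.

$99,484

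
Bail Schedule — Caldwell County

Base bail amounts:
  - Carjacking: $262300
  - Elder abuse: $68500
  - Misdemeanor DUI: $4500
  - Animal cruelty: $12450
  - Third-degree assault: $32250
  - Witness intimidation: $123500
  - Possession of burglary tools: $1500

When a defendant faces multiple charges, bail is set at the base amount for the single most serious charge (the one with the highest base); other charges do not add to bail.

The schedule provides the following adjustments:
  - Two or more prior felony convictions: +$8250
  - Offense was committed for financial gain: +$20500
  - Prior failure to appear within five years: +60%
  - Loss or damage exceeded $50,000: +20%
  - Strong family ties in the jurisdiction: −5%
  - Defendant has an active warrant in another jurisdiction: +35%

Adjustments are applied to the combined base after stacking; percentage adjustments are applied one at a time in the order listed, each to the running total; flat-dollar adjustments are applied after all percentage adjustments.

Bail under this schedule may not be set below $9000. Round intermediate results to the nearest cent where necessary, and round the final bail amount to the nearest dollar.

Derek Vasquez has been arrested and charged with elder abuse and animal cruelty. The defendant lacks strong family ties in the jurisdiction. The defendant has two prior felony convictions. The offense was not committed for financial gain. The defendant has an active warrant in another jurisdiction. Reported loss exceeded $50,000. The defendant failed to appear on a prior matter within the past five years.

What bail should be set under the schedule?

$185802

Base amounts from the schedule: elder abuse $68500; animal cruelty $12450.
Stacking rule: use the highest base only. Highest is elder abuse at $68500. Combined base = $68500.
Prior failure to appear within five years (+60%): $68500 × 1.6 = $109600.
Loss or damage exceeded $50,000 (+20%): $109600 × 1.2 = $131520.
Defendant has an active warrant in another jurisdiction (+35%): $131520 × 1.35 = $177552.
Two or more prior felony convictions (+$8250 flat): $177552 + $8250 = $185802.
$185802 is at or above the $9000 minimum.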